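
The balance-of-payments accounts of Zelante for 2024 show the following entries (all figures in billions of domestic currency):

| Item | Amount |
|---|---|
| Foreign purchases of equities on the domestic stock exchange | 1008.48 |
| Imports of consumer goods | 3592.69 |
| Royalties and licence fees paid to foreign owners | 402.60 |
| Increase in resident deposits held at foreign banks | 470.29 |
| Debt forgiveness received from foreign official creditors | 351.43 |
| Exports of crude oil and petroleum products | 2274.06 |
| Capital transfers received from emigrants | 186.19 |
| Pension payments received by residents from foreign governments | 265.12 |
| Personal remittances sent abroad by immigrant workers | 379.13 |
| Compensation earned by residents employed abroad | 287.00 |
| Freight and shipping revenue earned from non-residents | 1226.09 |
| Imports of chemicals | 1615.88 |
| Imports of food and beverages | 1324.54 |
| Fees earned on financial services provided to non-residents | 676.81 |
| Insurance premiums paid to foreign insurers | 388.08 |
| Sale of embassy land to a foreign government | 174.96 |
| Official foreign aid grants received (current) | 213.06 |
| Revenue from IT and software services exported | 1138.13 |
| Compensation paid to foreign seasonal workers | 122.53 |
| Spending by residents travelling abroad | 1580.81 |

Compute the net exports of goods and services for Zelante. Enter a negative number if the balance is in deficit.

Goods: -1615.88 - 3592.69 + 2274.06 - 1324.54 = -4259.05
Services: 1138.13 - 388.08 + 1226.09 - 402.60 - 1580.81 + 676.81 = 669.54
Trade balance = -4259.05 + 669.54 = -3589.51
(Excluded from the trade balance — financial account: foreign purchases of equities on the domestic stock exchange 1008.48, increase in resident deposits held at foreign banks 470.29; capital account: debt forgiveness received from foreign official creditors 351.43, capital transfers received from emigrants 186.19, sale of embassy land to a foreign government 174.96; secondary income: pension payments received by residents from foreign governments 265.12, personal remittances sent abroad by immigrant workers 379.13, official foreign aid grants received (current) 213.06; primary income: compensation earned by residents employed abroad 287.00, compensation paid to foreign seasonal workers 122.53.)

-3589.51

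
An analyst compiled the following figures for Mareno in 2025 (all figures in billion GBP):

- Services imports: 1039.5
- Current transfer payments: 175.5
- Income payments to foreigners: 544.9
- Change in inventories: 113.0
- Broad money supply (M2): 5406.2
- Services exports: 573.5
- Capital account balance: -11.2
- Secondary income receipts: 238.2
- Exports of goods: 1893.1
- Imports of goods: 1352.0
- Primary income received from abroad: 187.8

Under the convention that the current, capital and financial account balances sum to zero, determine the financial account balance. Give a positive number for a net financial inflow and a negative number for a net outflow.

230.5

Goods balance = 1893.1 - 1352.0 = 541.1
Services balance = 573.5 - 1039.5 = -466.0
Trade balance (goods + services) = 541.1 + (-466.0) = 75.1
Net primary income = 187.8 - 544.9 = -357.1
Net secondary income = 238.2 - 175.5 = 62.7
Current account = 75.1 + (-357.1) + 62.7 = -219.3
Financial account = -(-219.3 + (-11.2)) = 230.5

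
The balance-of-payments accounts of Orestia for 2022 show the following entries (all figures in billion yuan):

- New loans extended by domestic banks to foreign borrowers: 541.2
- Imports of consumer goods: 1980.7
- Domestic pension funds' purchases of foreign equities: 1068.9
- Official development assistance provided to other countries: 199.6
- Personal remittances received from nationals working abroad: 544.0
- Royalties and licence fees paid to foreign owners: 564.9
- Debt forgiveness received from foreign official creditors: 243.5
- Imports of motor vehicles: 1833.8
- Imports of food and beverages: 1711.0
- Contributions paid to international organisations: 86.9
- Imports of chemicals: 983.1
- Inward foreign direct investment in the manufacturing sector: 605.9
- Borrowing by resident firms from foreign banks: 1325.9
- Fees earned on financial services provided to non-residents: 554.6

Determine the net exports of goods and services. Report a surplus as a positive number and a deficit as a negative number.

-6518.9

Goods: -1980.7 - 1833.8 - 1711.0 - 983.1 = -6508.6
Services: -564.9 + 554.6 = -10.3
Trade balance = -6508.6 + (-10.3) = -6518.9
(Excluded from the trade balance — financial account: new loans extended by domestic banks to foreign borrowers 541.2, domestic pension funds' purchases of foreign equities 1068.9, inward foreign direct investment in the manufacturing sector 605.9, borrowing by resident firms from foreign banks 1325.9; secondary income: official development assistance provided to other countries 199.6, personal remittances received from nationals working abroad 544.0, contributions paid to international organisations 86.9; capital account: debt forgiveness received from foreign official creditors 243.5.)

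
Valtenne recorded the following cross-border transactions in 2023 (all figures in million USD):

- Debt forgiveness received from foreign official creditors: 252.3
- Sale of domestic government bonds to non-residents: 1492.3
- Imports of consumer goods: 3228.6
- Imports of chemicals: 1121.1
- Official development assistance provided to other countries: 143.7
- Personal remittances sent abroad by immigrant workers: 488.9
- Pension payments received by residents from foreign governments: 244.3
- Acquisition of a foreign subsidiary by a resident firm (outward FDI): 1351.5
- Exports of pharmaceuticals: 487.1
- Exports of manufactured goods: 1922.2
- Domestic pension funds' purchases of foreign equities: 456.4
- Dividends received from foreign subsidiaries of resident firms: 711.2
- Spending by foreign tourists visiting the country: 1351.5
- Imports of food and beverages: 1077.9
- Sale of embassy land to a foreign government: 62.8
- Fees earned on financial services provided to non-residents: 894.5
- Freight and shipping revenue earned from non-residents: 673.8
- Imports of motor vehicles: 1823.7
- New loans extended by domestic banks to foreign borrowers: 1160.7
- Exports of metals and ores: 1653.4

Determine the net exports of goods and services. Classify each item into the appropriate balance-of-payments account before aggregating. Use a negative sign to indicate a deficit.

-268.8

Goods: -1823.7 - 1077.9 + 487.1 + 1922.2 + 1653.4 - 3228.6 - 1121.1 = -3188.6
Services: 673.8 + 1351.5 + 894.5 = 2919.8
Trade balance = -3188.6 + 2919.8 = -268.8
(Excluded from the trade balance — capital account: debt forgiveness received from foreign official creditors 252.3, sale of embassy land to a foreign government 62.8; financial account: sale of domestic government bonds to non-residents 1492.3, acquisition of a foreign subsidiary by a resident firm (outward FDI) 1351.5, domestic pension funds' purchases of foreign equities 456.4, new loans extended by domestic banks to foreign borrowers 1160.7; secondary income: official development assistance provided to other countries 143.7, personal remittances sent abroad by immigrant workers 488.9, pension payments received by residents from foreign governments 244.3; primary income: dividends received from foreign subsidiaries of resident firms 711.2.)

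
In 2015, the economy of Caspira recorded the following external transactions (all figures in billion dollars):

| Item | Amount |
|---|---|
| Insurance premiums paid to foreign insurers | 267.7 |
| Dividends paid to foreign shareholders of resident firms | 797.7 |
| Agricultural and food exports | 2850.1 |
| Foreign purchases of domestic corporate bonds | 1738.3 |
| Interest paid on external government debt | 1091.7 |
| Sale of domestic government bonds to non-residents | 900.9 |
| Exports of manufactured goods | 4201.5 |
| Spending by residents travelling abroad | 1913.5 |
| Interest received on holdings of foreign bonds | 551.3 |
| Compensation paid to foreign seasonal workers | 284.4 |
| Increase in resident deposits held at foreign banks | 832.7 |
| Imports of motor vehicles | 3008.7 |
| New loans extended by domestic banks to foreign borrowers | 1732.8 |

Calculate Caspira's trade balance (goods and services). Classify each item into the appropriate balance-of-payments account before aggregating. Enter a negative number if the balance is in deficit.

Goods: 2850.1 - 3008.7 + 4201.5 = 4042.9
Services: -267.7 - 1913.5 = -2181.2
Trade balance = 4042.9 + (-2181.2) = 1861.7
(Excluded from the trade balance — primary income: dividends paid to foreign shareholders of resident firms 797.7, interest paid on external government debt 1091.7, interest received on holdings of foreign bonds 551.3, compensation paid to foreign seasonal workers 284.4; financial account: foreign purchases of domestic corporate bonds 1738.3, sale of domestic government bonds to non-residents 900.9, increase in resident deposits held at foreign banks 832.7, new loans extended by domestic banks to foreign borrowers 1732.8.)

1861.7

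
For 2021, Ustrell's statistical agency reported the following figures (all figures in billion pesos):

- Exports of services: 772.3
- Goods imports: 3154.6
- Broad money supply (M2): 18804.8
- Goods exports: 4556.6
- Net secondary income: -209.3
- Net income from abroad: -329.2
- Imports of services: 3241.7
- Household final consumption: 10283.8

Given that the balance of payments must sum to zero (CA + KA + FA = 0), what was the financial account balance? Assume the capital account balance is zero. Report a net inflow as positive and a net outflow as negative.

Goods balance = 4556.6 - 3154.6 = 1402.0
Services balance = 772.3 - 3241.7 = -2469.4
Trade balance (goods + services) = 1402.0 + (-2469.4) = -1067.4
Net primary income = -329.2
Net secondary income = -209.3
Current account = -1067.4 + (-329.2) + (-209.3) = -1605.9
Financial account = -(-1605.9) = 1605.9

1605.9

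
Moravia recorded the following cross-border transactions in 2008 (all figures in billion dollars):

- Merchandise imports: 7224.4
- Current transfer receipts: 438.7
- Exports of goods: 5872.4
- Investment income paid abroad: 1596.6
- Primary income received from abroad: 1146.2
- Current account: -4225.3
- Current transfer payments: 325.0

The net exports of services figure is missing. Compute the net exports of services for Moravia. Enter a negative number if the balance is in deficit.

Current account = goods balance + services balance + net primary income + net secondary income
Sum of the known components = -1688.7
Net exports of services = CA - (known components) = -4225.3 - (-1688.7) = -2536.6

-2536.6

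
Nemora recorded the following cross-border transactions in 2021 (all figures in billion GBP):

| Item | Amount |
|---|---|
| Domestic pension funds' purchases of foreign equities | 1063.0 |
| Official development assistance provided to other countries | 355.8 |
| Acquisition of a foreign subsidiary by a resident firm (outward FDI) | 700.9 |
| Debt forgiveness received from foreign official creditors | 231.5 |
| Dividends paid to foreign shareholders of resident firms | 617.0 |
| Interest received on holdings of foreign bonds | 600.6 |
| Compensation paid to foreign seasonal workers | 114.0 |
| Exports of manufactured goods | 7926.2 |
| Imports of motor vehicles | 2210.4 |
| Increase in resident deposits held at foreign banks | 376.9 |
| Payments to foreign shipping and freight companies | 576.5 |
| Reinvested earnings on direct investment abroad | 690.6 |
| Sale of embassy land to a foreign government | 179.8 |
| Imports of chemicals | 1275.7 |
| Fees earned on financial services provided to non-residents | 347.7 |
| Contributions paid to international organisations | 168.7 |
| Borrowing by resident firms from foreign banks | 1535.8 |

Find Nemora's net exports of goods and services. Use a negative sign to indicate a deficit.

4211.3

Goods: -1275.7 + 7926.2 - 2210.4 = 4440.1
Services: -576.5 + 347.7 = -228.8
Trade balance = 4440.1 + (-228.8) = 4211.3
(Excluded from the trade balance — financial account: domestic pension funds' purchases of foreign equities 1063.0, acquisition of a foreign subsidiary by a resident firm (outward FDI) 700.9, increase in resident deposits held at foreign banks 376.9, borrowing by resident firms from foreign banks 1535.8; secondary income: official development assistance provided to other countries 355.8, contributions paid to international organisations 168.7; capital account: debt forgiveness received from foreign official creditors 231.5, sale of embassy land to a foreign government 179.8; primary income: dividends paid to foreign shareholders of resident firms 617.0, interest received on holdings of foreign bonds 600.6, compensation paid to foreign seasonal workers 114.0, reinvested earnings on direct investment abroad 690.6.)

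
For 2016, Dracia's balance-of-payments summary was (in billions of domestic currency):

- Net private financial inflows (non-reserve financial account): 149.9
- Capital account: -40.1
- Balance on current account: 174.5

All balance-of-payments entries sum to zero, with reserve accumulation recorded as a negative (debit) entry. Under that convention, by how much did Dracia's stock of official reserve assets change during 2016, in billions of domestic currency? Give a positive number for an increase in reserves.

Official reserve transactions balance = -(174.5 + (-40.1) + 149.9) = -284.3
An accumulation of reserves is recorded as a debit (negative entry), so the change in the stock of reserves is the negative of that balance.
Change in official reserves = -(-284.3) = 284.3

284.3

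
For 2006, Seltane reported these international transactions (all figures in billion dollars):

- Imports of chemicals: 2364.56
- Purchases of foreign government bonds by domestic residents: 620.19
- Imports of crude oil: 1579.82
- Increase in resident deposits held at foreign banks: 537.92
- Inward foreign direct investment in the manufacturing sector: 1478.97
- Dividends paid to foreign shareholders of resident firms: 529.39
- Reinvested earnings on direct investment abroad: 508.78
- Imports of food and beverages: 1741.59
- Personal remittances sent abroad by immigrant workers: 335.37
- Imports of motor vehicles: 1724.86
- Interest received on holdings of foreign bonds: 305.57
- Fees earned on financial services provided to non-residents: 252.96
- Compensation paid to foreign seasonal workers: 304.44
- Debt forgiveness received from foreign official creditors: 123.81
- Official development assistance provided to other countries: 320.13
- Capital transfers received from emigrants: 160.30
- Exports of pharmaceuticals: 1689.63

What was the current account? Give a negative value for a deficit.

-6143.22

Goods: 1689.63 - 1724.86 - 1579.82 - 1741.59 - 2364.56 = -5721.20
Services: 252.96
Primary income: 305.57 - 529.39 + 508.78 - 304.44 = -19.48
Secondary income: -320.13 - 335.37 = -655.50
Current account = (-5721.20) + 252.96 + (-19.48) + (-655.50) = -6143.22
(Excluded from the current account — financial account: purchases of foreign government bonds by domestic residents 620.19, increase in resident deposits held at foreign banks 537.92, inward foreign direct investment in the manufacturing sector 1478.97; capital account: debt forgiveness received from foreign official creditors 123.81, capital transfers received from emigrants 160.30.)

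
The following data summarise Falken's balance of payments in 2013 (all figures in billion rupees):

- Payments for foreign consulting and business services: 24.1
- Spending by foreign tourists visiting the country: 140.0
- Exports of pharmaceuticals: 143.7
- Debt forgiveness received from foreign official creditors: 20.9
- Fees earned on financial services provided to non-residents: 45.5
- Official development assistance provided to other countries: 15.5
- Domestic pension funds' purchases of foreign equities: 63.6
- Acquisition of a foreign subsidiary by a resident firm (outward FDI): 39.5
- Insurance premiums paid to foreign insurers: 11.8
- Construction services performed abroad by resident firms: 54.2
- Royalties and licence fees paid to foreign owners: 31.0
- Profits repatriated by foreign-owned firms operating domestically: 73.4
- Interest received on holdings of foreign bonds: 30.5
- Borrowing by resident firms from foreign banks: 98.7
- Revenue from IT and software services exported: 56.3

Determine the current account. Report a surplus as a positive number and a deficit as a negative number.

314.4

Goods: 143.7
Services: -31.0 - 11.8 + 140.0 + 56.3 - 24.1 + 45.5 + 54.2 = 229.1
Primary income: 30.5 - 73.4 = -42.9
Secondary income: -15.5
Current account = 143.7 + 229.1 + (-42.9) + (-15.5) = 314.4
(Excluded from the current account — capital account: debt forgiveness received from foreign official creditors 20.9; financial account: domestic pension funds' purchases of foreign equities 63.6, acquisition of a foreign subsidiary by a resident firm (outward FDI) 39.5, borrowing by resident firms from foreign banks 98.7.)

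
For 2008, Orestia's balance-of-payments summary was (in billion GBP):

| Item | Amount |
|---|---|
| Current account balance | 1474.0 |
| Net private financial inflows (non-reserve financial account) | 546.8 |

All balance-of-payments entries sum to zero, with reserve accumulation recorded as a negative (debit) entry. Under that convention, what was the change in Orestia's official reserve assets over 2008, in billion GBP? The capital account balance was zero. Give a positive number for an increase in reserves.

Official reserve transactions balance = -(1474.0 + 546.8) = -2020.8
An accumulation of reserves is recorded as a debit (negative entry), so the change in the stock of reserves is the negative of that balance.
Change in official reserves = -(-2020.8) = 2020.8

2020.8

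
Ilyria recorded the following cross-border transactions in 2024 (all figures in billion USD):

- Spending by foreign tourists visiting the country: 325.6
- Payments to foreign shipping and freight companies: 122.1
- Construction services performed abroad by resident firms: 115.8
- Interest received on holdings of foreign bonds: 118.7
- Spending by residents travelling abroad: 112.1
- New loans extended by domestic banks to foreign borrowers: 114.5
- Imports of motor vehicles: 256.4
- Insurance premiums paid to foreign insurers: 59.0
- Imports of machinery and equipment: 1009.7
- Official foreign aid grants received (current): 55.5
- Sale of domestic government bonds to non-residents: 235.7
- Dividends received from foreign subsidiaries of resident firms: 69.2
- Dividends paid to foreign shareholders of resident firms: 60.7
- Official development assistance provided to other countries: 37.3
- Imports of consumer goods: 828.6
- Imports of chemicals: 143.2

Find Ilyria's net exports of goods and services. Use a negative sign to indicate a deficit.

-2089.7

Goods: -143.2 - 256.4 - 828.6 - 1009.7 = -2237.9
Services: -122.1 - 59.0 + 325.6 + 115.8 - 112.1 = 148.2
Trade balance = -2237.9 + 148.2 = -2089.7
(Excluded from the trade balance — primary income: interest received on holdings of foreign bonds 118.7, dividends received from foreign subsidiaries of resident firms 69.2, dividends paid to foreign shareholders of resident firms 60.7; financial account: new loans extended by domestic banks to foreign borrowers 114.5, sale of domestic government bonds to non-residents 235.7; secondary income: official foreign aid grants received (current) 55.5, official development assistance provided to other countries 37.3.)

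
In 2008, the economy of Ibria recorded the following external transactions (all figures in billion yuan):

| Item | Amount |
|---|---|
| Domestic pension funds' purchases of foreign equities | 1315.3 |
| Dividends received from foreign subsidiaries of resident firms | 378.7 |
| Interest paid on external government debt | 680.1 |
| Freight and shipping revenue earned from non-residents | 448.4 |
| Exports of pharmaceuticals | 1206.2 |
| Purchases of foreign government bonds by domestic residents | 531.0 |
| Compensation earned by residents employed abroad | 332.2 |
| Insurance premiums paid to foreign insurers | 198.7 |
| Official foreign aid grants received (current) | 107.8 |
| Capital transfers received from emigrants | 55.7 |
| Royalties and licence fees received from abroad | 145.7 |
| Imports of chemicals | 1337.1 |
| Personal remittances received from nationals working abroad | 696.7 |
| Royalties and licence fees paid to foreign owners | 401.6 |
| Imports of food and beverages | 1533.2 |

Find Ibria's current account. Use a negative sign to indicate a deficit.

Goods: 1206.2 - 1533.2 - 1337.1 = -1664.1
Services: 448.4 - 401.6 - 198.7 + 145.7 = -6.2
Primary income: 332.2 - 680.1 + 378.7 = 30.8
Secondary income: 107.8 + 696.7 = 804.5
Current account = (-1664.1) + (-6.2) + 30.8 + 804.5 = -835.0
(Excluded from the current account — financial account: domestic pension funds' purchases of foreign equities 1315.3, purchases of foreign government bonds by domestic residents 531.0; capital account: capital transfers received from emigrants 55.7.)

-835.0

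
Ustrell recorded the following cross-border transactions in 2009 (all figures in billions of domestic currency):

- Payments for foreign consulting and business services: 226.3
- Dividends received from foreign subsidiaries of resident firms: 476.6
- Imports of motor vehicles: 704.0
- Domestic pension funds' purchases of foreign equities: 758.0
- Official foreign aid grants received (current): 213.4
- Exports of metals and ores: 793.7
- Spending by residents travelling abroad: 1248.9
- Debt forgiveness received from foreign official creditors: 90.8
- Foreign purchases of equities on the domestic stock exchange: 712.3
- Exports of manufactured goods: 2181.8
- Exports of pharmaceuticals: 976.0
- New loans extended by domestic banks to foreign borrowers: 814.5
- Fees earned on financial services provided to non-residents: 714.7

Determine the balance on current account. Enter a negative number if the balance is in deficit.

3177.0

Goods: 976.0 + 2181.8 - 704.0 + 793.7 = 3247.5
Services: -1248.9 - 226.3 + 714.7 = -760.5
Primary income: 476.6
Secondary income: 213.4
Current account = 3247.5 + (-760.5) + 476.6 + 213.4 = 3177.0
(Excluded from the current account — financial account: domestic pension funds' purchases of foreign equities 758.0, foreign purchases of equities on the domestic stock exchange 712.3, new loans extended by domestic banks to foreign borrowers 814.5; capital account: debt forgiveness received from foreign official creditors 90.8.)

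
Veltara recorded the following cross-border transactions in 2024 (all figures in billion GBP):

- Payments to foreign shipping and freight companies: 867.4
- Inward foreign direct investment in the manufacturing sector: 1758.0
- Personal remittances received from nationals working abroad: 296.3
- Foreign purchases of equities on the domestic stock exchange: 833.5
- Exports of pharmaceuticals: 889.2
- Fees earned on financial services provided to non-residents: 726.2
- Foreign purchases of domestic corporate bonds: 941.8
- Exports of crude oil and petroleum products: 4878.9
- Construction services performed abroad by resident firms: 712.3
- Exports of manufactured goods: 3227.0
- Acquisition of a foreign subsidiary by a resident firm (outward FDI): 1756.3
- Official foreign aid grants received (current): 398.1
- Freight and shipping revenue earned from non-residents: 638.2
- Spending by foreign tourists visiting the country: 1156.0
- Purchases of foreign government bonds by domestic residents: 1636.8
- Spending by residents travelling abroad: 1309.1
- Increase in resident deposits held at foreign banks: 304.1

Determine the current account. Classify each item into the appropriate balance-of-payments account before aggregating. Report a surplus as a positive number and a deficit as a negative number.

10745.7

Goods: 4878.9 + 3227.0 + 889.2 = 8995.1
Services: 1156.0 - 1309.1 + 712.3 + 726.2 + 638.2 - 867.4 = 1056.2
Secondary income: 296.3 + 398.1 = 694.4
Current account = 8995.1 + 1056.2 + 694.4 = 10745.7
(Excluded from the current account — financial account: inward foreign direct investment in the manufacturing sector 1758.0, foreign purchases of equities on the domestic stock exchange 833.5, foreign purchases of domestic corporate bonds 941.8, acquisition of a foreign subsidiary by a resident firm (outward FDI) 1756.3, purchases of foreign government bonds by domestic residents 1636.8, increase in resident deposits held at foreign banks 304.1.)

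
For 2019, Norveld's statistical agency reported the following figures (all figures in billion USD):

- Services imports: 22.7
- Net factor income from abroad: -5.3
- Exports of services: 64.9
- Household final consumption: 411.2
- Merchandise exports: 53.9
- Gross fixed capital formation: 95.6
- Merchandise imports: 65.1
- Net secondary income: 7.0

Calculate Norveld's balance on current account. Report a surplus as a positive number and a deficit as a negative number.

32.7

Goods balance = 53.9 - 65.1 = -11.2
Services balance = 64.9 - 22.7 = 42.2
Trade balance (goods + services) = -11.2 + 42.2 = 31.0
Net primary income = -5.3
Net secondary income = 7.0
Current account = 31.0 + (-5.3) + 7.0 = 32.7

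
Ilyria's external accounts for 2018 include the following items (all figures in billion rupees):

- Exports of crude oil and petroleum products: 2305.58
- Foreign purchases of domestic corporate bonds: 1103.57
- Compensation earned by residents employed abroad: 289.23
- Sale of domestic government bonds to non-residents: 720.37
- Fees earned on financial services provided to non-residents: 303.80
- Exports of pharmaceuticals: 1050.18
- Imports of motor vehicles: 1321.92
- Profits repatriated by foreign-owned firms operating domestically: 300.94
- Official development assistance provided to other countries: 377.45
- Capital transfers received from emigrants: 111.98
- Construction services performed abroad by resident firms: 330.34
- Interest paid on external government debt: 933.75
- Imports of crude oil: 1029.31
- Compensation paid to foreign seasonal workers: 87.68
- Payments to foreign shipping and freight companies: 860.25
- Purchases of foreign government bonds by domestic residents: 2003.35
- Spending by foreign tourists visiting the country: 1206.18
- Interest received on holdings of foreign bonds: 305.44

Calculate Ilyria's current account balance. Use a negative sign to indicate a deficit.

879.45

Goods: 2305.58 + 1050.18 - 1321.92 - 1029.31 = 1004.53
Services: 330.34 - 860.25 + 303.80 + 1206.18 = 980.07
Primary income: -933.75 + 305.44 - 300.94 + 289.23 - 87.68 = -727.70
Secondary income: -377.45
Current account = 1004.53 + 980.07 + (-727.70) + (-377.45) = 879.45
(Excluded from the current account — financial account: foreign purchases of domestic corporate bonds 1103.57, sale of domestic government bonds to non-residents 720.37, purchases of foreign government bonds by domestic residents 2003.35; capital account: capital transfers received from emigrants 111.98.)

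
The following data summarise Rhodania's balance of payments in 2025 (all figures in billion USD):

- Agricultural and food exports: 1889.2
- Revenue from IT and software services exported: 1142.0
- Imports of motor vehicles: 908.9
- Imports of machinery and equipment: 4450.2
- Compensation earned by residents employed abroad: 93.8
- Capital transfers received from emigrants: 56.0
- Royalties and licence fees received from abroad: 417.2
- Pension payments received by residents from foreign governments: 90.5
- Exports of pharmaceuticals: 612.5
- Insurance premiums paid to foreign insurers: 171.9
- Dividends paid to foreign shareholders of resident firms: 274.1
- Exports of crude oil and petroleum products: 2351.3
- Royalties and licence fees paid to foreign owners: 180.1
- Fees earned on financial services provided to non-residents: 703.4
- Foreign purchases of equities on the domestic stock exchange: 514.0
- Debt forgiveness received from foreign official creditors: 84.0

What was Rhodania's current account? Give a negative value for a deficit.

1314.7

Goods: 2351.3 + 1889.2 - 908.9 - 4450.2 + 612.5 = -506.1
Services: -171.9 + 417.2 + 1142.0 - 180.1 + 703.4 = 1910.6
Primary income: -274.1 + 93.8 = -180.3
Secondary income: 90.5
Current account = (-506.1) + 1910.6 + (-180.3) + 90.5 = 1314.7
(Excluded from the current account — capital account: capital transfers received from emigrants 56.0, debt forgiveness received from foreign official creditors 84.0; financial account: foreign purchases of equities on the domestic stock exchange 514.0.)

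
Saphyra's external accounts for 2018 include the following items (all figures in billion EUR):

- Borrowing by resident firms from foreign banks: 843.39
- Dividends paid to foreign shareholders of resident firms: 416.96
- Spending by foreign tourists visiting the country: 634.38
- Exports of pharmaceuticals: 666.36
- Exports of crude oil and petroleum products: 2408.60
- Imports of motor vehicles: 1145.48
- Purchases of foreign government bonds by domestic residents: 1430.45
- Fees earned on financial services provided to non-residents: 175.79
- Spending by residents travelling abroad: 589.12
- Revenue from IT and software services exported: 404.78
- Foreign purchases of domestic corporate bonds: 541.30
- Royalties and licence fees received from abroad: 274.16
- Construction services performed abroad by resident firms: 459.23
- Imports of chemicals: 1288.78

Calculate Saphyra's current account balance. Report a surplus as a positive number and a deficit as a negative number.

Goods: -1145.48 + 2408.60 + 666.36 - 1288.78 = 640.70
Services: 634.38 + 459.23 + 274.16 - 589.12 + 404.78 + 175.79 = 1359.22
Primary income: -416.96
Current account = 640.70 + 1359.22 + (-416.96) = 1582.96
(Excluded from the current account — financial account: borrowing by resident firms from foreign banks 843.39, purchases of foreign government bonds by domestic residents 1430.45, foreign purchases of domestic corporate bonds 541.30.)

1582.96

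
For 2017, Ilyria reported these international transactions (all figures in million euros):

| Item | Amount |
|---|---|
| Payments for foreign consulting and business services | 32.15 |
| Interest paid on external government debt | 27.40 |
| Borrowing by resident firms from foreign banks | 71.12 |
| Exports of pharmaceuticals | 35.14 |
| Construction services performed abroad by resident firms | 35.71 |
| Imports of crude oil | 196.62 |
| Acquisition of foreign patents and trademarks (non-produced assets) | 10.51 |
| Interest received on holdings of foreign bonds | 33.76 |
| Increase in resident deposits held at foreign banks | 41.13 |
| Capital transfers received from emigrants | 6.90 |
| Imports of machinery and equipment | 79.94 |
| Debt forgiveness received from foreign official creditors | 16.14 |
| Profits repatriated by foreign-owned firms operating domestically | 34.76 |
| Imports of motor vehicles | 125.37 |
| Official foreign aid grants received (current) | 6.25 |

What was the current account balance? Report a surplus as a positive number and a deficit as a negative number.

-385.38

Goods: -196.62 + 35.14 - 79.94 - 125.37 = -366.79
Services: -32.15 + 35.71 = 3.56
Primary income: -27.40 + 33.76 - 34.76 = -28.40
Secondary income: 6.25
Current account = (-366.79) + 3.56 + (-28.40) + 6.25 = -385.38
(Excluded from the current account — financial account: borrowing by resident firms from foreign banks 71.12, increase in resident deposits held at foreign banks 41.13; capital account: acquisition of foreign patents and trademarks (non-produced assets) 10.51, capital transfers received from emigrants 6.90, debt forgiveness received from foreign official creditors 16.14.)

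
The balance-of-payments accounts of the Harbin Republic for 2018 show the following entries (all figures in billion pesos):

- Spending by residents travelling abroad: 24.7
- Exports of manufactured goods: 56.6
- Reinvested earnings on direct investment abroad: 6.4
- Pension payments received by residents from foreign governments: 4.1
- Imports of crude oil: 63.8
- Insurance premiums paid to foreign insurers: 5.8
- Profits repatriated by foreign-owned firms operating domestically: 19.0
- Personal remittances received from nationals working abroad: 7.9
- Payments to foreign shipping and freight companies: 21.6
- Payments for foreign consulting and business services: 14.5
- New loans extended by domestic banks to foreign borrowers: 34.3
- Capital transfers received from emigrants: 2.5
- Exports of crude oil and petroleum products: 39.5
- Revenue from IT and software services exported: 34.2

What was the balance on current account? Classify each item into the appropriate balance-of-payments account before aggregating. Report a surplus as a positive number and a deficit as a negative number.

-0.7

Goods: 39.5 + 56.6 - 63.8 = 32.3
Services: -24.7 + 34.2 - 21.6 - 5.8 - 14.5 = -32.4
Primary income: -19.0 + 6.4 = -12.6
Secondary income: 4.1 + 7.9 = 12.0
Current account = 32.3 + (-32.4) + (-12.6) + 12.0 = -0.7
(Excluded from the current account — financial account: new loans extended by domestic banks to foreign borrowers 34.3; capital account: capital transfers received from emigrants 2.5.)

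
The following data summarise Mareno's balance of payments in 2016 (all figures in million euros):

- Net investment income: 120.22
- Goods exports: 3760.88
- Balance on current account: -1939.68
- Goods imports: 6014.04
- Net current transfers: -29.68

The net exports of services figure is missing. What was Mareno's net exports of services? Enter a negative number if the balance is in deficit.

222.94

Current account = goods balance + services balance + net primary income + net secondary income
Sum of the known components = -2162.62
Net exports of services = CA - (known components) = -1939.68 - (-2162.62) = 222.94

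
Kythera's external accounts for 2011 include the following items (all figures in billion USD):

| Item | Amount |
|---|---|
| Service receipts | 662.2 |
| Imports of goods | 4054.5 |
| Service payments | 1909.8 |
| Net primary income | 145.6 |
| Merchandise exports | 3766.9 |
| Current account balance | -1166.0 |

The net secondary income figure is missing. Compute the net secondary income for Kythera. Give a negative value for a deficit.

223.6

Current account = goods balance + services balance + net primary income + net secondary income
Sum of the known components = -1389.6
Net secondary income = CA - (known components) = -1166.0 - (-1389.6) = 223.6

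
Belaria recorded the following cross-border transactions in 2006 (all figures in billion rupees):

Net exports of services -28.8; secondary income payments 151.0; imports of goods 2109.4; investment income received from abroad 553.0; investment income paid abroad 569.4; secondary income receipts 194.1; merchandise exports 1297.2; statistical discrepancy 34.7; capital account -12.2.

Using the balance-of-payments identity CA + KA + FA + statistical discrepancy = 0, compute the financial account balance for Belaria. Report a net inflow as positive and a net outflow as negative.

791.8

Goods balance = 1297.2 - 2109.4 = -812.2
Services balance = -28.8
Trade balance (goods + services) = -812.2 + (-28.8) = -841.0
Net primary income = 553.0 - 569.4 = -16.4
Net secondary income = 194.1 - 151.0 = 43.1
Current account = -841.0 + (-16.4) + 43.1 = -814.3
Financial account = -(-814.3 + (-12.2) + 34.7) = 791.8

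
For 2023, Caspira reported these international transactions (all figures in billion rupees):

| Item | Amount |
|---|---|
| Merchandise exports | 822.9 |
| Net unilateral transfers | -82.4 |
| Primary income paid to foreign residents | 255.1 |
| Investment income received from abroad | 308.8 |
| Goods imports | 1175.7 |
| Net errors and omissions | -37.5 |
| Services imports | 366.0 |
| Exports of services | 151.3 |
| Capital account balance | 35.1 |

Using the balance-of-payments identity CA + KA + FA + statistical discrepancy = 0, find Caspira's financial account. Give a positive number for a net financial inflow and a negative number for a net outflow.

Goods balance = 822.9 - 1175.7 = -352.8
Services balance = 151.3 - 366.0 = -214.7
Trade balance (goods + services) = -352.8 + (-214.7) = -567.5
Net primary income = 308.8 - 255.1 = 53.7
Net secondary income = -82.4
Current account = -567.5 + 53.7 + (-82.4) = -596.2
Financial account = -(-596.2 + 35.1 + (-37.5)) = 598.6

598.6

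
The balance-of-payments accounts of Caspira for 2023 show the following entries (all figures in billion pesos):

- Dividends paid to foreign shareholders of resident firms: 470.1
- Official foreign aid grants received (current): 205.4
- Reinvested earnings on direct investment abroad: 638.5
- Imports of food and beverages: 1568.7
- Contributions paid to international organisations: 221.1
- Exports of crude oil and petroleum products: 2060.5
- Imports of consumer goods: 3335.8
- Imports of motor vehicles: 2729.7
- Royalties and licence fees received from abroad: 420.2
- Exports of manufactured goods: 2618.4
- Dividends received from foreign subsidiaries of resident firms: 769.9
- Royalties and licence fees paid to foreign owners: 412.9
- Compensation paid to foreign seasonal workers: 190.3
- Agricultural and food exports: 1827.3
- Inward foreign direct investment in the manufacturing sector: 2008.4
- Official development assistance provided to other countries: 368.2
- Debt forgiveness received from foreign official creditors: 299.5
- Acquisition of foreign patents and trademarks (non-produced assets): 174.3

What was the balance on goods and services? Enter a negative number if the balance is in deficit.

Goods: 2618.4 - 3335.8 + 1827.3 - 2729.7 - 1568.7 + 2060.5 = -1128.0
Services: 420.2 - 412.9 = 7.3
Trade balance = -1128.0 + 7.3 = -1120.7
(Excluded from the trade balance — primary income: dividends paid to foreign shareholders of resident firms 470.1, reinvested earnings on direct investment abroad 638.5, dividends received from foreign subsidiaries of resident firms 769.9, compensation paid to foreign seasonal workers 190.3; secondary income: official foreign aid grants received (current) 205.4, contributions paid to international organisations 221.1, official development assistance provided to other countries 368.2; financial account: inward foreign direct investment in the manufacturing sector 2008.4; capital account: debt forgiveness received from foreign official creditors 299.5, acquisition of foreign patents and trademarks (non-produced assets) 174.3.)

-1120.7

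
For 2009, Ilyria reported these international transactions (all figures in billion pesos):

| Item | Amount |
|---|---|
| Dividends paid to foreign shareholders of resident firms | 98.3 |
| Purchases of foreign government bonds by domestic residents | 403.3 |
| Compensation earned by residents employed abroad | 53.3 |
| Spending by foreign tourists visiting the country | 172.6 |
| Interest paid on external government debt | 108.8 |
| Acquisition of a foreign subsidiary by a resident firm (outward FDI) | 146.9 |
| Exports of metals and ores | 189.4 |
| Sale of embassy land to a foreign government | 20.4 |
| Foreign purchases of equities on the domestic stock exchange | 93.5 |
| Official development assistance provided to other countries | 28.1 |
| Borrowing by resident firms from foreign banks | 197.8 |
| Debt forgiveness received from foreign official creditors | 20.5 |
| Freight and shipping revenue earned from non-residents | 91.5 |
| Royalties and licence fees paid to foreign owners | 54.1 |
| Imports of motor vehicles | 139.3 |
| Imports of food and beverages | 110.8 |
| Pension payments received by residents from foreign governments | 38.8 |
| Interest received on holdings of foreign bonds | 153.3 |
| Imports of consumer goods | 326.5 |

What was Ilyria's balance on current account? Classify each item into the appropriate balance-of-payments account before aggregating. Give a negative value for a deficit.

-167.0

Goods: -139.3 - 326.5 + 189.4 - 110.8 = -387.2
Services: -54.1 + 91.5 + 172.6 = 210.0
Primary income: -98.3 - 108.8 + 53.3 + 153.3 = -0.5
Secondary income: 38.8 - 28.1 = 10.7
Current account = (-387.2) + 210.0 + (-0.5) + 10.7 = -167.0
(Excluded from the current account — financial account: purchases of foreign government bonds by domestic residents 403.3, acquisition of a foreign subsidiary by a resident firm (outward FDI) 146.9, foreign purchases of equities on the domestic stock exchange 93.5, borrowing by resident firms from foreign banks 197.8; capital account: sale of embassy land to a foreign government 20.4, debt forgiveness received from foreign official creditors 20.5.)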